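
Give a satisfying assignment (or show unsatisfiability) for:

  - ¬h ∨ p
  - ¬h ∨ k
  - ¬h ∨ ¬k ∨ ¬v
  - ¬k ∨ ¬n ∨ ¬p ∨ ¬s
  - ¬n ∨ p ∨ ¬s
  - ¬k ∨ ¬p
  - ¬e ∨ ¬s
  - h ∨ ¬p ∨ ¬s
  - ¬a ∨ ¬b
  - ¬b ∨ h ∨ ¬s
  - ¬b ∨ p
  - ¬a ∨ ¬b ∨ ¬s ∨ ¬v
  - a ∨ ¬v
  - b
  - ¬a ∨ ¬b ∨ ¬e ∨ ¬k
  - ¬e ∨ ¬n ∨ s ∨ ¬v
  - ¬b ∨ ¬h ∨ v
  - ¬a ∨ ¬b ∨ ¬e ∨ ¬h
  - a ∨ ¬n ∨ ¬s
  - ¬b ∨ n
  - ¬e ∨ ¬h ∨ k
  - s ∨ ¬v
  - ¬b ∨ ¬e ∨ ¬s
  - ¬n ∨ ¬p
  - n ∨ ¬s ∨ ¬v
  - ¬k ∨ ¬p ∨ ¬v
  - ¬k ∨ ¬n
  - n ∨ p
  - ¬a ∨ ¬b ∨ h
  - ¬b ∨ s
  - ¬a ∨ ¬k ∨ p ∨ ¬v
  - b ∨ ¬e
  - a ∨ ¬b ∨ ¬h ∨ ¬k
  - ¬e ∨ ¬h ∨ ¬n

Unsatisfiable

Case n = True:
  (b) forces b = True.
  (¬a ∨ ¬b) forces a = False.
  (¬b ∨ p) forces p = True.
  Clause (¬n ∨ ¬p) is falsified — contradiction.
Case n = False:
  (b) forces b = True.
  Clause (¬b ∨ n) is falsified — contradiction.
Both cases fail, so the formula is unsatisfiable.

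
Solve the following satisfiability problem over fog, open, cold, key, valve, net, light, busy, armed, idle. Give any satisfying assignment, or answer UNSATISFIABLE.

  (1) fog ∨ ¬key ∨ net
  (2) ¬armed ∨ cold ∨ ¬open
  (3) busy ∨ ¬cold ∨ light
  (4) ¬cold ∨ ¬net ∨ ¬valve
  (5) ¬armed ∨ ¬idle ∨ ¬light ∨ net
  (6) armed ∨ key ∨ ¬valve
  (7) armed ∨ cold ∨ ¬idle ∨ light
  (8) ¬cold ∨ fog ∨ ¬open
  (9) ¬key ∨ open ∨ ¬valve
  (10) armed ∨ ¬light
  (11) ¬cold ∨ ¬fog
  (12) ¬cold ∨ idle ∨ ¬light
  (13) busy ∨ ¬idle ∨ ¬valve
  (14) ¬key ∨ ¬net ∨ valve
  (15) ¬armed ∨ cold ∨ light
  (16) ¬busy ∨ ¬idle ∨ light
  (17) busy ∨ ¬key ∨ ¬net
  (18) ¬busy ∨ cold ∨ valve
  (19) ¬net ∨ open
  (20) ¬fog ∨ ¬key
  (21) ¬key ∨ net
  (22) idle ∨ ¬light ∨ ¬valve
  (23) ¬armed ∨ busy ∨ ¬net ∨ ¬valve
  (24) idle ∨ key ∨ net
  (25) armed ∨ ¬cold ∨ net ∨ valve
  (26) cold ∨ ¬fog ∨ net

fog: False, open: True, cold: False, key: True, valve: True, net: True, light: False, busy: True, armed: False, idle: False

Set fog = False.
Set open = True.
  then (¬cold ∨ fog ∨ ¬open) forces cold = False.
  then (¬armed ∨ cold ∨ ¬open) forces armed = False.
  then (armed ∨ ¬light) forces light = False.
  then (armed ∨ cold ∨ ¬idle ∨ light) forces idle = False.
Set key = True.
  then (fog ∨ ¬key ∨ net) forces net = True.
  then (¬key ∨ ¬net ∨ valve) forces valve = True.
  then (busy ∨ ¬key ∨ ¬net) forces busy = True.
All clauses satisfied.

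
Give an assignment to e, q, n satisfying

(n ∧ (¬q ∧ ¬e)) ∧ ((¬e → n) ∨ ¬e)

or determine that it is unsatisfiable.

e = False, q = False, n = True

  n ∧ (¬q ∧ ¬e) = True
    ¬q ∧ ¬e = True
      ¬q = True
      ¬e = True
  (¬e → n) ∨ ¬e = True
    ¬e → n = True
      ¬e = True
    ¬e = True
Both conjuncts True, so the formula holds.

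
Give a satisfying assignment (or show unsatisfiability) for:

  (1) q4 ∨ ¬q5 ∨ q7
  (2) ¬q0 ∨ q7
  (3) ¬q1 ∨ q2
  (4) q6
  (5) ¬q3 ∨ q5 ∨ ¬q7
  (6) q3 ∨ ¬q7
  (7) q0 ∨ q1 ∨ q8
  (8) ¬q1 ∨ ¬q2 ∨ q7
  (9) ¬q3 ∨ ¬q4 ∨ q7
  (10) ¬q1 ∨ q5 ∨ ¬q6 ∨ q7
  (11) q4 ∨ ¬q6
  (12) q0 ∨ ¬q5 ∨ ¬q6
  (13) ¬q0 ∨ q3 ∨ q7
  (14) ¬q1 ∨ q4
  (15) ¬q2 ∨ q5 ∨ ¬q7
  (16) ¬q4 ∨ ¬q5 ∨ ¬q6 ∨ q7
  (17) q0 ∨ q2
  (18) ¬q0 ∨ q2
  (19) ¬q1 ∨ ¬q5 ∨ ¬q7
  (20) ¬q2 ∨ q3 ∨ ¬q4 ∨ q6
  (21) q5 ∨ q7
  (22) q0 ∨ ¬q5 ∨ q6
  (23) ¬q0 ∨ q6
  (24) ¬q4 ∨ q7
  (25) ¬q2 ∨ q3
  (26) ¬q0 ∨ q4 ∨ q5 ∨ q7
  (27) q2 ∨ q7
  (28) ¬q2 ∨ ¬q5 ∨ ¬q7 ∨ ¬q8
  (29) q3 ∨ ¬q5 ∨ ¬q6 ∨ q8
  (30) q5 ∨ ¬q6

Unit clause (q6) forces q6 = True.
In (q4 ∨ ¬q6) only q4 is left, so q4 = True.
In (¬q4 ∨ q7) only q7 is left, so q7 = True.
In (q5 ∨ ¬q6) only q5 is left, so q5 = True.
In (q3 ∨ ¬q7) only q3 is left, so q3 = True.
In (q0 ∨ ¬q5 ∨ ¬q6) only q0 is left, so q0 = True.
In (¬q0 ∨ q2) only q2 is left, so q2 = True.
In (¬q1 ∨ ¬q5 ∨ ¬q7) only ¬q1 is left, so q1 = False.
In (¬q2 ∨ ¬q5 ∨ ¬q7 ∨ ¬q8) only ¬q8 is left, so q8 = False.
All clauses satisfied.

q0=T, q1=F, q2=T, q3=T, q4=T, q5=T, q6=T, q7=T, q8=F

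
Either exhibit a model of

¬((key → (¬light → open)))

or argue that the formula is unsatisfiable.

key = True, light = False, open = False

  ¬((key → (¬light → open))) = True
    key → (¬light → open) = False
      ¬light → open = False
        ¬light = True
The formula evaluates to True.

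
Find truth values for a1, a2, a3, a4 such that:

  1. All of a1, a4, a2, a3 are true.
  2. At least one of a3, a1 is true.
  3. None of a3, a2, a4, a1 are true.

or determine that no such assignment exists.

The formula is unsatisfiable.

Case a1 = True:
  Constraint (3) is violated (a1=T) — contradiction.
Case a1 = False:
  Constraint (1) is violated (a1=F) — contradiction.
Both cases fail — unsatisfiable.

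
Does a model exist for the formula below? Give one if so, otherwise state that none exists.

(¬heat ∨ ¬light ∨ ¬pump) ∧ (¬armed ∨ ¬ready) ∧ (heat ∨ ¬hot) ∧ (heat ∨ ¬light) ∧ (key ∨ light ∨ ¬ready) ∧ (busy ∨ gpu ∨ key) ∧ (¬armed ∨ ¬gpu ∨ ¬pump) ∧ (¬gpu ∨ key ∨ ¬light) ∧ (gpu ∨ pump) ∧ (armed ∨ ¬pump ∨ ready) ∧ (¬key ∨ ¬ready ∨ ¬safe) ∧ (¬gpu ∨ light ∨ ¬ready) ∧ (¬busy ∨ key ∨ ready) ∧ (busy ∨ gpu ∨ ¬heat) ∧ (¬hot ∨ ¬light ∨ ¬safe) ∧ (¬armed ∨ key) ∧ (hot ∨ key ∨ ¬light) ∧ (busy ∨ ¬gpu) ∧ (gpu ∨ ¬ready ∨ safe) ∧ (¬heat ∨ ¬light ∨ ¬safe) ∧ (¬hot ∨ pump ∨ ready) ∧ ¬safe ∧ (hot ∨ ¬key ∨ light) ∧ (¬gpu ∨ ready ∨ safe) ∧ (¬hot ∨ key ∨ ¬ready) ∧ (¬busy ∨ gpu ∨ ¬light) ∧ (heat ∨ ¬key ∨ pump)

Unit clause (¬safe) forces safe = False.
Set hot = False.
Set ready = True.
  then (¬armed ∨ ¬ready) forces armed = False.
  then (gpu ∨ ¬ready ∨ safe) forces gpu = True.
  then (¬gpu ∨ light ∨ ¬ready) forces light = True.
  then (hot ∨ key ∨ ¬light) forces key = True.
  then (busy ∨ ¬gpu) forces busy = True.
  then (heat ∨ ¬light) forces heat = True.
  then (¬heat ∨ ¬light ∨ ¬pump) forces pump = False.
All clauses satisfied.

hot = False, ready = True, armed = False, light = True, heat = True, safe = False, busy = True, pump = False, key = True, gpu = True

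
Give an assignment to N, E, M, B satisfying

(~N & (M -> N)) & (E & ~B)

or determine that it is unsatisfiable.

N = False, E = True, M = False, B = False

  ~N & (M -> N) = True
    ~N = True
    M -> N = True
  E & ~B = True
    ~B = True
Both conjuncts True, so the formula holds.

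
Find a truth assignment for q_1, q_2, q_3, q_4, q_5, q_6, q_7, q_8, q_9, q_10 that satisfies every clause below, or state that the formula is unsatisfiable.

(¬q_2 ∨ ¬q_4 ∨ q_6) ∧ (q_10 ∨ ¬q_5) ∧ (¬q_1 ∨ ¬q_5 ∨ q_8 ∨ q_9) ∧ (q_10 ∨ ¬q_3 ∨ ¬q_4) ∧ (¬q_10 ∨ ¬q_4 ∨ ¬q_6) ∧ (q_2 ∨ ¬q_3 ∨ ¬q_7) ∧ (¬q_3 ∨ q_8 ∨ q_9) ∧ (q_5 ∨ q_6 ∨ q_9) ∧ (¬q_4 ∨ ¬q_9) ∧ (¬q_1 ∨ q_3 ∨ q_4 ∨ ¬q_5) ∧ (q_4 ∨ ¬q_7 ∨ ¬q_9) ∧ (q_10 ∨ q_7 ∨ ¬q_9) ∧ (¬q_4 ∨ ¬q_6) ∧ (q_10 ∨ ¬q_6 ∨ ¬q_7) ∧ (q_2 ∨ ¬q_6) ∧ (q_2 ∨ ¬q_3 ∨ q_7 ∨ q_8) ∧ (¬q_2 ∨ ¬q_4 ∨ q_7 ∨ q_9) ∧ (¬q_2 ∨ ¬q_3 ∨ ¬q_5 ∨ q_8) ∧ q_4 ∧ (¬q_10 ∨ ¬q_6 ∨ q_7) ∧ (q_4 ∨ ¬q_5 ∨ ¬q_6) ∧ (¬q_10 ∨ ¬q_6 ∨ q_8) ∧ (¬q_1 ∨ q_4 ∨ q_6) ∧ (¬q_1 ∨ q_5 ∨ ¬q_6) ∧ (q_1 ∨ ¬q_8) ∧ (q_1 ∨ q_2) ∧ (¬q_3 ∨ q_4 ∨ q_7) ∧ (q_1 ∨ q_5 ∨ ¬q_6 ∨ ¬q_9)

Unit clause (q_4) forces q_4 = True.
In (¬q_4 ∨ ¬q_9) only ¬q_9 is left, so q_9 = False.
In (¬q_4 ∨ ¬q_6) only ¬q_6 is left, so q_6 = False.
In (¬q_2 ∨ ¬q_4 ∨ q_6) only ¬q_2 is left, so q_2 = False.
In (q_5 ∨ q_6 ∨ q_9) only q_5 is left, so q_5 = True.
In (q_1 ∨ q_2) only q_1 is left, so q_1 = True.
In (q_10 ∨ ¬q_5) only q_10 is left, so q_10 = True.
In (¬q_1 ∨ ¬q_5 ∨ q_8 ∨ q_9) only q_8 is left, so q_8 = True.
Set q_3 = False.
Set q_7 = True.
All clauses satisfied.

q_1: True, q_2: False, q_3: False, q_4: True, q_5: True, q_6: False, q_7: True, q_8: True, q_9: False, q_10: True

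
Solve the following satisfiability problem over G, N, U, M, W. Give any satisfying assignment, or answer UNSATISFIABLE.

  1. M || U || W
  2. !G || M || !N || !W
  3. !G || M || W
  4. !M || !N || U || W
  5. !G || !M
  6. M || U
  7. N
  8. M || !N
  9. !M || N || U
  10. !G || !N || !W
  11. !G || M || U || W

G: False, N: True, U: True, M: True, W: True

Unit clause (N) forces N = True.
In (M || !N) only M is left, so M = True.
In (!G || !M) only !G is left, so G = False.
Set U = True.
Set W = True.
All clauses satisfied.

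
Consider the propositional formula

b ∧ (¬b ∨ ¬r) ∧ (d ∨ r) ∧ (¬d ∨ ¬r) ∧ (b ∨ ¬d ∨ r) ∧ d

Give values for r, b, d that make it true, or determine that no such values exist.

Unit clause (b) forces b = True.
In (¬b ∨ ¬r) only ¬r is left, so r = False.
In (d ∨ r) only d is left, so d = True.
Check each clause:
  (b): b holds.
  (¬b ∨ ¬r): ¬r holds.
  (d ∨ r): d holds.
  (¬d ∨ ¬r): ¬r holds.
  (b ∨ ¬d ∨ r): b holds.
  (d): d holds.
All clauses satisfied.

r = False; b = True; d = True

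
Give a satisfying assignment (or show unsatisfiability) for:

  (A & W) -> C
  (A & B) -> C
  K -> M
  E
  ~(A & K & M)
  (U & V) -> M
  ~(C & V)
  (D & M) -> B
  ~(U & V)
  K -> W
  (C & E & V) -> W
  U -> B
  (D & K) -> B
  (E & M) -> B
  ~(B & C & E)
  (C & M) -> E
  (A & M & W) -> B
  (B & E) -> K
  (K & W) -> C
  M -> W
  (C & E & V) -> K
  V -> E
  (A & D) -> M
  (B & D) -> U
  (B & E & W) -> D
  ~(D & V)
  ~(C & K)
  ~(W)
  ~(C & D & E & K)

V: True, A: True, M: False, B: False, U: False, C: False, W: False, K: False, E: True, D: False

Unit clause (E) forces E = True.
Unit clause (~W) forces W = False.
In (~K | W) only ~K is left, so K = False.
In (~B | ~E | K) only ~B is left, so B = False.
In (~M | W) only ~M is left, so M = False.
In (B | ~U) only ~U is left, so U = False.
Set V = True.
  then (~D | ~V) forces D = False.
  then (~C | ~E | K | ~V) forces C = False.
Set A = True.
All clauses satisfied.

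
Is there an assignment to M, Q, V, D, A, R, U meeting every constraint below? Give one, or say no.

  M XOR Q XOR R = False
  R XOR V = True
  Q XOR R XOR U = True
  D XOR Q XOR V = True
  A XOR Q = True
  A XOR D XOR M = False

M = True; Q = True; V = True; D = True; A = False; R = False; U = False

M XOR Q XOR R = T XOR T XOR F = False ✓
R XOR V = F XOR T = True ✓
Q XOR R XOR U = T XOR F XOR F = True ✓
D XOR Q XOR V = T XOR T XOR T = True ✓
A XOR Q = F XOR T = True ✓
A XOR D XOR M = F XOR T XOR T = False ✓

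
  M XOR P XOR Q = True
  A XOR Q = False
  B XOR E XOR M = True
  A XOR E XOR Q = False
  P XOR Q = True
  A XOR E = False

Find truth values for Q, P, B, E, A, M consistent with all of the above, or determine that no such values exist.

Q=F; P=T; B=T; E=F; A=F; M=F

M XOR P XOR Q = F XOR T XOR F = True ✓
A XOR Q = F XOR F = False ✓
B XOR E XOR M = T XOR F XOR F = True ✓
A XOR E XOR Q = F XOR F XOR F = False ✓
P XOR Q = T XOR F = True ✓
A XOR E = F XOR F = False ✓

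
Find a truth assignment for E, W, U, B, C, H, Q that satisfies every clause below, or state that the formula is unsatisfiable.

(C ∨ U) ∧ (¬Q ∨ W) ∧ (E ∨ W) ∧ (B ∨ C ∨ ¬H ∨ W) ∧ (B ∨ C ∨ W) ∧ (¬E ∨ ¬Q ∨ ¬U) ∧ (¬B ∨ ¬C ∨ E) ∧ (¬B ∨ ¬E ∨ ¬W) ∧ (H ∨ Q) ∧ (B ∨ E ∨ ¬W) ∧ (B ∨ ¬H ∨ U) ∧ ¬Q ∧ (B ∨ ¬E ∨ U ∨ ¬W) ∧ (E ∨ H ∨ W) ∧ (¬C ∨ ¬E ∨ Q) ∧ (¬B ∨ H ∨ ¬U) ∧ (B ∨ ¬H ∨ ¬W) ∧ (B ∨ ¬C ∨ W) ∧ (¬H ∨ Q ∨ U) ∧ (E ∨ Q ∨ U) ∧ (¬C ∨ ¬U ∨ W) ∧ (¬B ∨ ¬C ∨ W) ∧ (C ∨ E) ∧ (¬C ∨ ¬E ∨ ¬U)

Unit clause (¬Q) forces Q = False.
In (H ∨ Q) only H is left, so H = True.
In (¬H ∨ Q ∨ U) only U is left, so U = True.
Try E = False:
  (E ∨ W) forces W = True.
  (B ∨ E ∨ ¬W) forces B = True.
  (¬B ∨ ¬C ∨ E) forces C = False.
  clause (C ∨ E) is falsified — backtrack.
So E = True.
  then (¬C ∨ ¬E ∨ Q) forces C = False.
Set W = False.
  then (B ∨ C ∨ ¬H ∨ W) forces B = True.
All clauses satisfied.

E = True; W = False; U = True; B = True; C = False; H = True; Q = False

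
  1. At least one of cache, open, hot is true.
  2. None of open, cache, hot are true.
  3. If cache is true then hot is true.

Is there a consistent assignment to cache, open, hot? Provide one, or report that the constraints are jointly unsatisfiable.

UNSATISFIABLE

Case cache = True:
  Constraint (2) is violated (cache=T) — contradiction.
Case cache = False:
  (2) forces open = False.
  (1) with cache=F, open=F forces hot = True.
  Constraint (2) is violated (hot=T) — contradiction.
Both cases fail — unsatisfiable.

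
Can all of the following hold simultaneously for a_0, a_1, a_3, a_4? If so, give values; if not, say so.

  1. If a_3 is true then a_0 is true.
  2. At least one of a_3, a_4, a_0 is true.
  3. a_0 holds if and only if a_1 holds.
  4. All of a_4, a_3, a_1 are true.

a_0 = True, a_1 = True, a_3 = True, a_4 = True

  (1) a_3=T ⇒ a_0: T ✓
  (2) {a_3, a_4, a_0}: 3 true — at least one ✓
  (3) a_0=T, a_1=T — same ✓
  (4) {a_4, a_3, a_1}: all 3 true ✓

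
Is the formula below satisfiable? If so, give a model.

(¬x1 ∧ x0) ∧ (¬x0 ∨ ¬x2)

x0 = True; x1 = False; x2 = False

  ¬x1 ∧ x0 = True
    ¬x1 = True
  ¬x0 ∨ ¬x2 = True
    ¬x0 = False
    ¬x2 = True
Both conjuncts True, so the formula holds.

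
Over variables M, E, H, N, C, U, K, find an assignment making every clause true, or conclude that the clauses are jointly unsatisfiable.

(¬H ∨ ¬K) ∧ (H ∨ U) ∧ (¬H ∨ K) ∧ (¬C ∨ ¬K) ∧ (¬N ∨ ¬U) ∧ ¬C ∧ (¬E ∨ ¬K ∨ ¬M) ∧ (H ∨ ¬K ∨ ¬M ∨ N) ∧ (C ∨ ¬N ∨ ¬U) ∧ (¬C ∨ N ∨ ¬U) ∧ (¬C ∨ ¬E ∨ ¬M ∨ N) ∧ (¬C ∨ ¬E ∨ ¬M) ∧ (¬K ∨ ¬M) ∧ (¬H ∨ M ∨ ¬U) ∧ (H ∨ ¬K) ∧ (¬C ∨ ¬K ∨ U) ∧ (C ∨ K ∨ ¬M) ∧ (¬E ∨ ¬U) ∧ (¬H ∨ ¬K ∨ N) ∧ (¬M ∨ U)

M = False; E = False; H = False; N = False; C = False; U = True; K = False

Unit clause (¬C) forces C = False.
Try M = True:
  (¬K ∨ ¬M) forces K = False.
  clause (C ∨ K ∨ ¬M) is falsified — backtrack.
So M = False.
Set E = False.
Try H = True:
  (¬H ∨ ¬K) forces K = False.
  clause (¬H ∨ K) is falsified — backtrack.
So H = False.
  then (H ∨ U) forces U = True.
  then (¬N ∨ ¬U) forces N = False.
  then (H ∨ ¬K) forces K = False.
All clauses satisfied.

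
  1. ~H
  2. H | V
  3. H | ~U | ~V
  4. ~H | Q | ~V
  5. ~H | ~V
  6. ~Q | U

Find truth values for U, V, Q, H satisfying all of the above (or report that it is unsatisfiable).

Unit clause (~H) forces H = False.
In (H | V) only V is left, so V = True.
In (H | ~U | ~V) only ~U is left, so U = False.
In (~Q | U) only ~Q is left, so Q = False.
All clauses satisfied.

U=F; V=T; Q=F; H=F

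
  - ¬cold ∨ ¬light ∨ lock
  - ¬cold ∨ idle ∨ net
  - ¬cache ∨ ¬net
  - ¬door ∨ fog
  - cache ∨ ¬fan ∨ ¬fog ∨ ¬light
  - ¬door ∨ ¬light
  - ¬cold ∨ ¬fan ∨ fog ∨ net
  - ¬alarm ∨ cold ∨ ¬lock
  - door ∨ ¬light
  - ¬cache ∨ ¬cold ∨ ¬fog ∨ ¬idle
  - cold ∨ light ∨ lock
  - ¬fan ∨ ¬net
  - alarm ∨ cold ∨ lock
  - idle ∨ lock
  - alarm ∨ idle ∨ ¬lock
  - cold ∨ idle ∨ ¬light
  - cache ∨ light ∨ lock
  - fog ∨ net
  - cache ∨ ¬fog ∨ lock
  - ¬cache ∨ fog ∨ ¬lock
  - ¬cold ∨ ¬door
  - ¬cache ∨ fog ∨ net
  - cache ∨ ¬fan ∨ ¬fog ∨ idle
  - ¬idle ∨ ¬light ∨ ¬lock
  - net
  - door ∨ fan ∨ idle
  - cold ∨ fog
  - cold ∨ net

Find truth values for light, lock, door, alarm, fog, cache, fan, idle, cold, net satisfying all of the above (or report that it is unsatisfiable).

light = False; lock = True; door = False; alarm = False; fog = True; cache = False; fan = False; idle = True; cold = True; net = True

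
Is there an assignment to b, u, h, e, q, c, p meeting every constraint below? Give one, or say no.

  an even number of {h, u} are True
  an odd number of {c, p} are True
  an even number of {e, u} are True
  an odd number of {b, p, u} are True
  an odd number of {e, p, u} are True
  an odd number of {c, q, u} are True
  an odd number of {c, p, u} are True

b=F; u=F; h=F; e=F; q=T; c=F; p=T

{h, u}: 0 true → even ✓
{c, p}: 1 true → odd ✓
{e, u}: 0 true → even ✓
{b, p, u}: 1 true → odd ✓
{e, p, u}: 1 true → odd ✓
{c, q, u}: 1 true → odd ✓
{c, p, u}: 1 true → odd ✓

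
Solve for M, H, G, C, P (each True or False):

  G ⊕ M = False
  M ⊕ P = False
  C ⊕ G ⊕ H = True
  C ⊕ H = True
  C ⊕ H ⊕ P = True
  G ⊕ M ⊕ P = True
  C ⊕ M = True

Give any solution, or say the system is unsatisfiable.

Adding constraints 2, 3, 4, 6 mod 2: every variable appears an even number of times on the left, so the left side is 0.
But the right sides sum to 1 (mod 2). 0 ≠ 1 — the system is inconsistent.

UNSATISFIABLE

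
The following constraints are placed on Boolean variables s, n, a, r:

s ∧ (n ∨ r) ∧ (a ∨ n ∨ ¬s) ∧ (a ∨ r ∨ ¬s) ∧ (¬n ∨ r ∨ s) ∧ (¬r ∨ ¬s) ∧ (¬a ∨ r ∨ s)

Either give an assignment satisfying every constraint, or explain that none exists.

s: True, n: True, a: True, r: False

Unit clause (s) forces s = True.
In (¬r ∨ ¬s) only ¬r is left, so r = False.
In (n ∨ r) only n is left, so n = True.
In (a ∨ r ∨ ¬s) only a is left, so a = True.
Check each clause:
  (s): s holds.
  (n ∨ r): n holds.
  (a ∨ n ∨ ¬s): a holds.
  (a ∨ r ∨ ¬s): a holds.
  (¬n ∨ r ∨ s): s holds.
  (¬r ∨ ¬s): ¬r holds.
  (¬a ∨ r ∨ s): s holds.
All clauses satisfied.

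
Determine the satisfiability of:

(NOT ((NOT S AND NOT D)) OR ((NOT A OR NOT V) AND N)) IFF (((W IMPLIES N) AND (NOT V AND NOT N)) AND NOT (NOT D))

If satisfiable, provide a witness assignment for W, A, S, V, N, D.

W: True, A: True, S: False, V: False, N: False, D: False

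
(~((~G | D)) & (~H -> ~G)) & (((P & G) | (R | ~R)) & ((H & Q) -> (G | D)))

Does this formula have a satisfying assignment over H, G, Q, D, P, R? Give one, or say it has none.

H: True; G: True; Q: True; D: False; P: True; R: True

  ~((~G | D)) & (~H -> ~G) = True
    ~((~G | D)) = True
      ~G | D = False
        ~G = False
    ~H -> ~G = True
      ~H = False
      ~G = False
  ((P & G) | (R | ~R)) & ((H & Q) -> (G | D)) = True
    (P & G) | (R | ~R) = True
      P & G = True
      R | ~R = True
        ~R = False
    (H & Q) -> (G | D) = True
      H & Q = True
      G | D = True
Both conjuncts True, so the formula holds.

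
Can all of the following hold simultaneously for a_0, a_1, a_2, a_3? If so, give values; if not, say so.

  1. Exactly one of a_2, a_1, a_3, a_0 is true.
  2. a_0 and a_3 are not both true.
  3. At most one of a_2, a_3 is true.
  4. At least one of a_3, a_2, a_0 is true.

a_0=F, a_1=F, a_2=T, a_3=F

  (1) {a_2, a_1, a_3, a_0}: 1 true — exactly one ✓
  (2) a_0=F, a_3=F — not both ✓
  (3) {a_2, a_3}: 1 true — at most one ✓
  (4) {a_3, a_2, a_0}: 1 true — at least one ✓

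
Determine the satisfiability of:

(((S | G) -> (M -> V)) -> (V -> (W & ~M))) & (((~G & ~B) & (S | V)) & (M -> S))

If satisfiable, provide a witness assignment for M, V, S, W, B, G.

M=T, V=F, S=T, W=F, B=F, G=F

  ((S | G) -> (M -> V)) -> (V -> (W & ~M)) = True
    (S | G) -> (M -> V) = False
      S | G = True
      M -> V = False
    V -> (W & ~M) = True
      W & ~M = False
        ~M = False
  ((~G & ~B) & (S | V)) & (M -> S) = True
    (~G & ~B) & (S | V) = True
      ~G & ~B = True
        ~G = True
        ~B = True
      S | V = True
    M -> S = True
Both conjuncts True, so the formula holds.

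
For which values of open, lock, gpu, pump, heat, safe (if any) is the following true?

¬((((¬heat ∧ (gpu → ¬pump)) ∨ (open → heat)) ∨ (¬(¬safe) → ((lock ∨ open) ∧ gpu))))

No satisfying assignment exists.

Case open = True: the formula simplifies to ¬((((¬heat ∧ (gpu → ¬pump)) ∨ heat) ∨ (¬(¬safe) → gpu))).
  gpu = True: this becomes ¬((((¬heat ∧ ¬pump) ∨ heat) ∨ True)) = False.
  gpu = False: simplifies to ¬(((¬heat ∨ heat) ∨ ¬safe)).
    heat = True: this becomes ¬((True ∨ ¬safe)) = False.
    heat = False: this becomes ¬((True ∨ ¬safe)) = False.
Case open = False: the formula becomes ¬((True ∨ (¬(¬safe) → (lock ∧ gpu)))) = False.
Both cases fail — unsatisfiable.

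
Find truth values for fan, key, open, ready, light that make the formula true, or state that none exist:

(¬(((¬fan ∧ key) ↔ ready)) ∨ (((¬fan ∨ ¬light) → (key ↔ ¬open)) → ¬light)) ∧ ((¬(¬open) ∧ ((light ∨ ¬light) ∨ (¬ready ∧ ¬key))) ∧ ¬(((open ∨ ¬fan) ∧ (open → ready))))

fan = True; key = True; open = True; ready = False; light = False

  ¬(((¬fan ∧ key) ↔ ready)) ∨ (((¬fan ∨ ¬light) → (key ↔ ¬open)) → ¬light) = True
    ¬(((¬fan ∧ key) ↔ ready)) = False
      (¬fan ∧ key) ↔ ready = True
        ¬fan ∧ key = False
          ¬fan = False
    ((¬fan ∨ ¬light) → (key ↔ ¬open)) → ¬light = True
      (¬fan ∨ ¬light) → (key ↔ ¬open) = False
        ¬fan ∨ ¬light = True
          ¬fan = False
          ¬light = True
        key ↔ ¬open = False
          ¬open = False
      ¬light = True
  (¬(¬open) ∧ ((light ∨ ¬light) ∨ (¬ready ∧ ¬key))) ∧ ¬(((open ∨ ¬fan) ∧ (open → ready))) = True
    ¬(¬open) ∧ ((light ∨ ¬light) ∨ (¬ready ∧ ¬key)) = True
      ¬(¬open) = True
        ¬open = False
      (light ∨ ¬light) ∨ (¬ready ∧ ¬key) = True
        light ∨ ¬light = True
          ¬light = True
        ¬ready ∧ ¬key = False
          ¬ready = True
          ¬key = False
    ¬(((open ∨ ¬fan) ∧ (open → ready))) = True
      (open ∨ ¬fan) ∧ (open → ready) = False
        open ∨ ¬fan = True
          ¬fan = False
        open → ready = False
Both conjuncts True, so the formula holds.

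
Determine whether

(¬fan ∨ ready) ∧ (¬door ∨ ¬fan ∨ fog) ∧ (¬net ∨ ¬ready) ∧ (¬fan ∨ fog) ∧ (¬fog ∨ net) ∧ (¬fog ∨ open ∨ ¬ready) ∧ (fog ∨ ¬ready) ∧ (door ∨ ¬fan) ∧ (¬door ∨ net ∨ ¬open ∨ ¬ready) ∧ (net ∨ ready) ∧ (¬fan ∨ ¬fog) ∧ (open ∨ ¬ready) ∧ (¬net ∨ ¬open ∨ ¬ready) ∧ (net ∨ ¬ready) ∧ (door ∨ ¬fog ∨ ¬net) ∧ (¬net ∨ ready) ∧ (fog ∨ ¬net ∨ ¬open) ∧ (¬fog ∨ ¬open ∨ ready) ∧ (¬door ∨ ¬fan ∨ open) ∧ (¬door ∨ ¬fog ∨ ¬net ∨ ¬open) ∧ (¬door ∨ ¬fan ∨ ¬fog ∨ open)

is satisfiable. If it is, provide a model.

Case ready = True:
  (¬net ∨ ¬ready) forces net = False.
  Clause (net ∨ ¬ready) is falsified — contradiction.
Case ready = False:
  (¬fan ∨ ready) forces fan = False.
  (net ∨ ready) forces net = True.
  Clause (¬net ∨ ready) is falsified — contradiction.
Both cases fail, so the formula is unsatisfiable.

No satisfying assignment exists.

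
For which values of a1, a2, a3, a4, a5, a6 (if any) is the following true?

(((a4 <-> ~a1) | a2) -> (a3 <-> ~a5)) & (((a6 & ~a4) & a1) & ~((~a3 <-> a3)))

a1 = True, a2 = True, a3 = True, a4 = False, a5 = False, a6 = True

  ((a4 <-> ~a1) | a2) -> (a3 <-> ~a5) = True
    (a4 <-> ~a1) | a2 = True
      a4 <-> ~a1 = True
        ~a1 = False
    a3 <-> ~a5 = True
      ~a5 = True
  ((a6 & ~a4) & a1) & ~((~a3 <-> a3)) = True
    (a6 & ~a4) & a1 = True
      a6 & ~a4 = True
        ~a4 = True
    ~((~a3 <-> a3)) = True
      ~a3 <-> a3 = False
        ~a3 = False
Both conjuncts True, so the formula holds.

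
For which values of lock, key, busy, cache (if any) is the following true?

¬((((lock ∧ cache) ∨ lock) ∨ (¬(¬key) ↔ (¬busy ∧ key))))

lock=F, key=T, busy=T, cache=F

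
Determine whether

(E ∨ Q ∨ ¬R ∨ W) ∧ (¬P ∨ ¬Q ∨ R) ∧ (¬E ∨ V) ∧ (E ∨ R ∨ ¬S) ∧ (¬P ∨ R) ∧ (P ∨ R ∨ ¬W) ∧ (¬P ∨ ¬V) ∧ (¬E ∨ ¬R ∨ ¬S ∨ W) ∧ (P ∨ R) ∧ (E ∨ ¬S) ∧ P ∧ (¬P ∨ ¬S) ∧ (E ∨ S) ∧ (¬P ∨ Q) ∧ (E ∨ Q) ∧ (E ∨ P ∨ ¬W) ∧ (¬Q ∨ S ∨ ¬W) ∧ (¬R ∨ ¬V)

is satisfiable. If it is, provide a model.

Unsatisfiable

Case V = True:
  (¬P ∨ ¬V) forces P = False.
  Clause (P) is falsified — contradiction.
Case V = False:
  (¬E ∨ V) forces E = False.
  (E ∨ ¬S) forces S = False.
  Clause (E ∨ S) is falsified — contradiction.
Both cases fail, so the formula is unsatisfiable.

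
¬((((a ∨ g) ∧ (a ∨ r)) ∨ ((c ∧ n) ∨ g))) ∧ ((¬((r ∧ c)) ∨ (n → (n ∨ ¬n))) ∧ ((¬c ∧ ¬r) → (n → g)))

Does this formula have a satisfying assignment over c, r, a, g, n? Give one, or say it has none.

c = False; r = True; a = False; g = False; n = True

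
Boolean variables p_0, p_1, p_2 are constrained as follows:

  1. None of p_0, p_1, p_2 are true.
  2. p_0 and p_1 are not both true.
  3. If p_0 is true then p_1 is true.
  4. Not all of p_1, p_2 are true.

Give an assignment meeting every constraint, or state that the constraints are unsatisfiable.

p_0 = False, p_1 = False, p_2 = False

  (1) {p_0, p_1, p_2}: 0 true — none ✓
  (2) p_0=F, p_1=F — not both ✓
  (3) p_0=F ⇒ p_1: vacuous ✓
  (4) {p_1, p_2}: 0/2 true — not all ✓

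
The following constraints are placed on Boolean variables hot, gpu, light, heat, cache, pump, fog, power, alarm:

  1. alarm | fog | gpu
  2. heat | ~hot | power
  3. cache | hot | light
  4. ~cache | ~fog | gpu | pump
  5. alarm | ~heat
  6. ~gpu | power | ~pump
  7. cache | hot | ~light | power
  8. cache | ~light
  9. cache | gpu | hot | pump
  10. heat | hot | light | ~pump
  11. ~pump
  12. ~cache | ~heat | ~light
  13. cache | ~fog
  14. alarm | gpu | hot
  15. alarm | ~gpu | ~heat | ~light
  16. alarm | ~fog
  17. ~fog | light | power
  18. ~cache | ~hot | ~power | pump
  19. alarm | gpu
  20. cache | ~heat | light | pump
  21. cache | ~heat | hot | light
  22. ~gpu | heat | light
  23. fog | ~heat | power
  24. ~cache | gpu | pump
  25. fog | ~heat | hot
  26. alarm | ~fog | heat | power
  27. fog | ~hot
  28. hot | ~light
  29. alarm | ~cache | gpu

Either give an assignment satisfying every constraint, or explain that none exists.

Unit clause (~pump) forces pump = False.
Set hot = False.
  then (hot | ~light) forces light = False.
  then (cache | hot | light) forces cache = True.
  then (~cache | gpu | pump) forces gpu = True.
  then (~gpu | heat | light) forces heat = True.
  then (fog | ~heat | hot) forces fog = True.
  then (alarm | ~heat) forces alarm = True.
  then (~fog | light | power) forces power = True.
All clauses satisfied.

hot = False, gpu = True, light = False, heat = True, cache = True, pump = False, fog = True, power = True, alarm = True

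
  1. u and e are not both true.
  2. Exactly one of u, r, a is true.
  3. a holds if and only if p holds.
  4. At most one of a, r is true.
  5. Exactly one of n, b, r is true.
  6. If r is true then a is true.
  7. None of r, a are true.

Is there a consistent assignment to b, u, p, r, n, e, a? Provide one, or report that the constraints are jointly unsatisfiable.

b=F; u=T; p=F; r=F; n=T; e=F; a=F

  (1) u=T, e=F — not both ✓
  (2) {u, r, a}: 1 true — exactly one ✓
  (3) a=F, p=F — same ✓
  (4) {a, r}: 0 true — at most one ✓
  (5) {n, b, r}: 1 true — exactly one ✓
  (6) r=F ⇒ a: vacuous ✓
  (7) {r, a}: 0 true — none ✓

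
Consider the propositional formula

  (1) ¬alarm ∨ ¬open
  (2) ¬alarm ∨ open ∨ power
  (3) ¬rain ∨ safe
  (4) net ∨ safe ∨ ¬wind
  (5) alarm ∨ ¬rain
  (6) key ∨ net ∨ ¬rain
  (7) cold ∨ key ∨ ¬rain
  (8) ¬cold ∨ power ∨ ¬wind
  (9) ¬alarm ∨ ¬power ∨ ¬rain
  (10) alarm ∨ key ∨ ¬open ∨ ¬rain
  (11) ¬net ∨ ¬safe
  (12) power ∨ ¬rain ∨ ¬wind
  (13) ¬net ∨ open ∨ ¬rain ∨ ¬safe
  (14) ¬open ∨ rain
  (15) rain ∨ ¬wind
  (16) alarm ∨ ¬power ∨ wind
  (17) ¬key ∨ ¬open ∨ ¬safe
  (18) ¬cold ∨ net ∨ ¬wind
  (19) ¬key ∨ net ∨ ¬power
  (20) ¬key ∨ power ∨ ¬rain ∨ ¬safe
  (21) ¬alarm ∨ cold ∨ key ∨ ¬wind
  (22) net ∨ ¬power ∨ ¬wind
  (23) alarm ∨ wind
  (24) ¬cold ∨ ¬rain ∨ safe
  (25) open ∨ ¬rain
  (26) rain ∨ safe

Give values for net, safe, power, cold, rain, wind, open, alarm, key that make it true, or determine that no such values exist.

Set net = False.
Set safe = True.
Set power = True.
  then (¬key ∨ net ∨ ¬power) forces key = False.
  then (net ∨ ¬power ∨ ¬wind) forces wind = False.
  then (alarm ∨ wind) forces alarm = True.
  then (¬alarm ∨ ¬open) forces open = False.
  then (key ∨ net ∨ ¬rain) forces rain = False.
Set cold = False.
All clauses satisfied.

net = False, safe = True, power = True, cold = False, rain = False, wind = False, open = False, alarm = True, key = False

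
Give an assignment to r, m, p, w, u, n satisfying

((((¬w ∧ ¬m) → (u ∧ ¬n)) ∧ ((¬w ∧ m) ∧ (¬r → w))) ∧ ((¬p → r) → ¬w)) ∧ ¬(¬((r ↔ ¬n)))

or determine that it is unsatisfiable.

r = True, m = True, p = False, w = False, u = False, n = False

  (((¬w ∧ ¬m) → (u ∧ ¬n)) ∧ ((¬w ∧ m) ∧ (¬r → w))) ∧ ((¬p → r) → ¬w) = True
    ((¬w ∧ ¬m) → (u ∧ ¬n)) ∧ ((¬w ∧ m) ∧ (¬r → w)) = True
      (¬w ∧ ¬m) → (u ∧ ¬n) = True
        ¬w ∧ ¬m = False
          ¬w = True
          ¬m = False
        u ∧ ¬n = False
          ¬n = True
      (¬w ∧ m) ∧ (¬r → w) = True
        ¬w ∧ m = True
          ¬w = True
        ¬r → w = True
          ¬r = False
    (¬p → r) → ¬w = True
      ¬p → r = True
        ¬p = True
      ¬w = True
  ¬(¬((r ↔ ¬n))) = True
    ¬((r ↔ ¬n)) = False
      r ↔ ¬n = True
        ¬n = True
Both conjuncts True, so the formula holds.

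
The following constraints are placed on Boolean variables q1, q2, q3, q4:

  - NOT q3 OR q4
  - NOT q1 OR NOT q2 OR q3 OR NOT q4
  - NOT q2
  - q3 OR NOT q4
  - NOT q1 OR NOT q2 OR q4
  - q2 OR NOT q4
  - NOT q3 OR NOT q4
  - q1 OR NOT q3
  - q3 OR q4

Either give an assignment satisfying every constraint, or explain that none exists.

Case q2 = True:
  Clause (NOT q2) is falsified — contradiction.
Case q2 = False:
  (q2 OR NOT q4) forces q4 = False.
  (NOT q3 OR q4) forces q3 = False.
  Clause (q3 OR q4) is falsified — contradiction.
Both cases fail, so the formula is unsatisfiable.

Unsatisfiable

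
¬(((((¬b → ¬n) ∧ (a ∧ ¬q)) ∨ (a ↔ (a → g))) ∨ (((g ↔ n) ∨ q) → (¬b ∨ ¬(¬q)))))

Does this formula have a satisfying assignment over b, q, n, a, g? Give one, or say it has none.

b=T, q=F, n=T, a=F, g=T

  ¬(((((¬b → ¬n) ∧ (a ∧ ¬q)) ∨ (a ↔ (a → g))) ∨ (((g ↔ n) ∨ q) → (¬b ∨ ¬(¬q))))) = True
    (((¬b → ¬n) ∧ (a ∧ ¬q)) ∨ (a ↔ (a → g))) ∨ (((g ↔ n) ∨ q) → (¬b ∨ ¬(¬q))) = False
      ((¬b → ¬n) ∧ (a ∧ ¬q)) ∨ (a ↔ (a → g)) = False
        (¬b → ¬n) ∧ (a ∧ ¬q) = False
          ¬b → ¬n = True
            ¬b = False
            ¬n = False
          a ∧ ¬q = False
            ¬q = True
        a ↔ (a → g) = False
          a → g = True
      ((g ↔ n) ∨ q) → (¬b ∨ ¬(¬q)) = False
        (g ↔ n) ∨ q = True
          g ↔ n = True
        ¬b ∨ ¬(¬q) = False
          ¬b = False
          ¬(¬q) = False
            ¬q = True
The formula evaluates to True.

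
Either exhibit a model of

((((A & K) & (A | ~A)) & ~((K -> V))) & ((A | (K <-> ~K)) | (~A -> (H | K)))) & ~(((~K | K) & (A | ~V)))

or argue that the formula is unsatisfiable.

Case A = True: the formula simplifies to (K & ~((K -> V))) & ~((~K | K)).
  K = True: the conjunct ~((~K | K)) becomes ~((False | True)) = False.
  K = False: the conjunct K is False.
Case A = False: the conjunct A is False.
Both cases fail — unsatisfiable.

Unsatisfiable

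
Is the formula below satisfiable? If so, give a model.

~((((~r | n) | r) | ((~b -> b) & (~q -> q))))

Unsatisfiable — no assignment works.

Case r = True: the formula becomes ~((True | ((~b -> b) & (~q -> q)))) = False.
Case r = False: the formula becomes ~((True | ((~b -> b) & (~q -> q)))) = False.
Both cases fail — unsatisfiable.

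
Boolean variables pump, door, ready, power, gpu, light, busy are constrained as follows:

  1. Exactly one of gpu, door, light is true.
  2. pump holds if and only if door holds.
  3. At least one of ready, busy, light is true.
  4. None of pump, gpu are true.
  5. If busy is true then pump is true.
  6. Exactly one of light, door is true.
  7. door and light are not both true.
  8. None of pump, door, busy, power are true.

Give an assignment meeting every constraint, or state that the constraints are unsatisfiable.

pump=F, door=F, ready=F, power=F, gpu=F, light=T, busy=F

  (1) {gpu, door, light}: 1 true — exactly one ✓
  (2) pump=F, door=F — same ✓
  (3) {ready, busy, light}: 1 true — at least one ✓
  (4) {pump, gpu}: 0 true — none ✓
  (5) busy=F ⇒ pump: vacuous ✓
  (6) {light, door}: 1 true — exactly one ✓
  (7) door=F, light=T — not both ✓
  (8) {pump, door, busy, power}: 0 true — none ✓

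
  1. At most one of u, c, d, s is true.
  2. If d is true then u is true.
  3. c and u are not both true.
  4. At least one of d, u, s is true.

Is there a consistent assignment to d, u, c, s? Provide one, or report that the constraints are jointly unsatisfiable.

d=F; u=F; c=F; s=T

  (1) {u, c, d, s}: 1 true — at most one ✓
  (2) d=F ⇒ u: vacuous ✓
  (3) c=F, u=F — not both ✓
  (4) {d, u, s}: 1 true — at least one ✓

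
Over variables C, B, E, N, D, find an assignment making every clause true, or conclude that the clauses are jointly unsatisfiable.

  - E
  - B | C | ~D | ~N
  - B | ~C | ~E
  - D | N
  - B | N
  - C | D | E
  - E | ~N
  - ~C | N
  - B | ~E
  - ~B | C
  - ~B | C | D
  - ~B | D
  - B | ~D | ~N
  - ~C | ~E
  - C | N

Case E = True:
  (B | ~E) forces B = True.
  (~B | C) forces C = True.
  Clause (~C | ~E) is falsified — contradiction.
Case E = False:
  Clause (E) is falsified — contradiction.
Both cases fail, so the formula is unsatisfiable.

UNSATISFIABLE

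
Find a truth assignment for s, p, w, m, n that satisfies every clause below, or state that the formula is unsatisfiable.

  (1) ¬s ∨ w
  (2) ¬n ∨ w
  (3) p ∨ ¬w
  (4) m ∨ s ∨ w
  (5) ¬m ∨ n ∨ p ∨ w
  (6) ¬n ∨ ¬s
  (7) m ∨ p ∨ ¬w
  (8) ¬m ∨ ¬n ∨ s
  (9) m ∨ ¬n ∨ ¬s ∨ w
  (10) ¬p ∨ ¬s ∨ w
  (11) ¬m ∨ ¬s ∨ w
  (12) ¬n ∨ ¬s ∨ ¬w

Set s = False.
Set p = True.
Set w = True.
Set m = True.
  then (¬m ∨ ¬n ∨ s) forces n = False.
All clauses satisfied.

s = False, p = True, w = True, m = True, n = False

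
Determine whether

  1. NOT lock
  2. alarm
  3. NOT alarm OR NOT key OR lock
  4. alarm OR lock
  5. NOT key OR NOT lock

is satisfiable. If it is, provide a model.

Unit clause (NOT lock) forces lock = False.
Unit clause (alarm) forces alarm = True.
In (NOT alarm OR NOT key OR lock) only NOT key is left, so key = False.
Check each clause:
  (NOT lock): NOT lock holds.
  (alarm): alarm holds.
  (NOT alarm OR NOT key OR lock): NOT key holds.
  (alarm OR lock): alarm holds.
  (NOT key OR NOT lock): NOT key holds.
All clauses satisfied.

alarm = True, key = False, lock = False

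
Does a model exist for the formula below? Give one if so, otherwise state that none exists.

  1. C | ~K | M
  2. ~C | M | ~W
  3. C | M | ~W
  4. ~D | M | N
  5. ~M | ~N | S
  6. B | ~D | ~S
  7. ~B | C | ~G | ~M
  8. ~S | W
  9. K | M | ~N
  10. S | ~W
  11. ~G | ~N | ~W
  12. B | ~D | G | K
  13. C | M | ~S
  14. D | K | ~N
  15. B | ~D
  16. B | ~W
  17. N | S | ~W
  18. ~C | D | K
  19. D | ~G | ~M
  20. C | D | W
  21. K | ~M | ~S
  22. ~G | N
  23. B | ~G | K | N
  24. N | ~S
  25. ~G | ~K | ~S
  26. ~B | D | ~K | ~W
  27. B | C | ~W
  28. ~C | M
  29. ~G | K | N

Set K = True.
Try M = False:
  (C | ~K | M) forces C = True.
  clause (~C | M) is falsified — backtrack.
So M = True.
Set N = False.
  then (~G | N) forces G = False.
  then (N | ~S) forces S = False.
  then (S | ~W) forces W = False.
Set B = True.
Set C = False.
  then (C | D | W) forces D = True.
All clauses satisfied.

K=T, M=T, N=F, B=T, W=F, G=F, C=F, D=T, S=F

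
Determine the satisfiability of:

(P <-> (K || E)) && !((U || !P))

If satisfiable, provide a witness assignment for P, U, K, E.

P = True, U = False, K = False, E = True

  P <-> (K || E) = True
    K || E = True
  !((U || !P)) = True
    U || !P = False
      !P = False
Both conjuncts True, so the formula holds.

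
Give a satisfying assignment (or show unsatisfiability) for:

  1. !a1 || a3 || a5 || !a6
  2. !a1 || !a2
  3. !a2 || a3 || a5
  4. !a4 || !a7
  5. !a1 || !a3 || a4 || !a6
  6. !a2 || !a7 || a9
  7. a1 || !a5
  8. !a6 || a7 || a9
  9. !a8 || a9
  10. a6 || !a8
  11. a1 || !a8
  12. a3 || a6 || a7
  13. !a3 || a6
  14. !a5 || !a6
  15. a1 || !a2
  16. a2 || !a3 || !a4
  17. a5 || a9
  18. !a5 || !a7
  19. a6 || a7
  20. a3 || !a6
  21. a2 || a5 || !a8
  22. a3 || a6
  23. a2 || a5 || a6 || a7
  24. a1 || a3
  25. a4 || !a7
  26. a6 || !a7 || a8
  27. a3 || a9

a1 = False, a2 = False, a3 = True, a4 = False, a5 = False, a6 = True, a7 = False, a8 = False, a9 = True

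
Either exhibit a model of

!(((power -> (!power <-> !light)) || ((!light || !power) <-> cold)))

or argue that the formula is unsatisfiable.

light = False; cold = False; power = True

  !(((power -> (!power <-> !light)) || ((!light || !power) <-> cold))) = True
    (power -> (!power <-> !light)) || ((!light || !power) <-> cold) = False
      power -> (!power <-> !light) = False
        !power <-> !light = False
          !power = False
          !light = True
      (!light || !power) <-> cold = False
        !light || !power = True
          !light = True
          !power = False
The formula evaluates to True.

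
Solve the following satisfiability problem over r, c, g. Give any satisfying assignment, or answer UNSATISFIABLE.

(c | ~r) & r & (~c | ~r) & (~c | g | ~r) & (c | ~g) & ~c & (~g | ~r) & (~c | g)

Case r = True:
  (c | ~r) forces c = True.
  Clause (~c | ~r) is falsified — contradiction.
Case r = False:
  Clause (r) is falsified — contradiction.
Both cases fail, so the formula is unsatisfiable.

The formula is unsatisfiable.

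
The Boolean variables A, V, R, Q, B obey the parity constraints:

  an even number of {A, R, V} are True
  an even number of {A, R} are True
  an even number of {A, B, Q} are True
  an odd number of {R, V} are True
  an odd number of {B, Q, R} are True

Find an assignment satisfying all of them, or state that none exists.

No satisfying assignment exists.

Adding constraints 2, 3, 5 mod 2: every variable appears an even number of times on the left, so the left side is 0.
But the right sides sum to 1 (mod 2). 0 ≠ 1 — the system is inconsistent.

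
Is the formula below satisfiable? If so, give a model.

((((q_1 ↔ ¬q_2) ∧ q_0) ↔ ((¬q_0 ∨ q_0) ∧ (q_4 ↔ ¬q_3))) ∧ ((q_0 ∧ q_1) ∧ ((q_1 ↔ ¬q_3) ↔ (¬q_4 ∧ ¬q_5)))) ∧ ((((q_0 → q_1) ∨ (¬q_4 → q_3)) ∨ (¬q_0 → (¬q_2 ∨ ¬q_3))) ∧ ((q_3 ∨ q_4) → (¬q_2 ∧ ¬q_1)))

q_0 = True, q_1 = True, q_2 = True, q_3 = False, q_4 = False, q_5 = False

  (((q_1 ↔ ¬q_2) ∧ q_0) ↔ ((¬q_0 ∨ q_0) ∧ (q_4 ↔ ¬q_3))) ∧ ((q_0 ∧ q_1) ∧ ((q_1 ↔ ¬q_3) ↔ (¬q_4 ∧ ¬q_5))) = True
    ((q_1 ↔ ¬q_2) ∧ q_0) ↔ ((¬q_0 ∨ q_0) ∧ (q_4 ↔ ¬q_3)) = True
      (q_1 ↔ ¬q_2) ∧ q_0 = False
        q_1 ↔ ¬q_2 = False
          ¬q_2 = False
      (¬q_0 ∨ q_0) ∧ (q_4 ↔ ¬q_3) = False
        ¬q_0 ∨ q_0 = True
          ¬q_0 = False
        q_4 ↔ ¬q_3 = False
          ¬q_3 = True
    (q_0 ∧ q_1) ∧ ((q_1 ↔ ¬q_3) ↔ (¬q_4 ∧ ¬q_5)) = True
      q_0 ∧ q_1 = True
      (q_1 ↔ ¬q_3) ↔ (¬q_4 ∧ ¬q_5) = True
        q_1 ↔ ¬q_3 = True
          ¬q_3 = True
        ¬q_4 ∧ ¬q_5 = True
          ¬q_4 = True
          ¬q_5 = True
  (((q_0 → q_1) ∨ (¬q_4 → q_3)) ∨ (¬q_0 → (¬q_2 ∨ ¬q_3))) ∧ ((q_3 ∨ q_4) → (¬q_2 ∧ ¬q_1)) = True
    ((q_0 → q_1) ∨ (¬q_4 → q_3)) ∨ (¬q_0 → (¬q_2 ∨ ¬q_3)) = True
      (q_0 → q_1) ∨ (¬q_4 → q_3) = True
        q_0 → q_1 = True
        ¬q_4 → q_3 = False
          ¬q_4 = True
      ¬q_0 → (¬q_2 ∨ ¬q_3) = True
        ¬q_0 = False
        ¬q_2 ∨ ¬q_3 = True
          ¬q_2 = False
          ¬q_3 = True
    (q_3 ∨ q_4) → (¬q_2 ∧ ¬q_1) = True
      q_3 ∨ q_4 = False
      ¬q_2 ∧ ¬q_1 = False
        ¬q_2 = False
        ¬q_1 = False
Both conjuncts True, so the formula holds.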